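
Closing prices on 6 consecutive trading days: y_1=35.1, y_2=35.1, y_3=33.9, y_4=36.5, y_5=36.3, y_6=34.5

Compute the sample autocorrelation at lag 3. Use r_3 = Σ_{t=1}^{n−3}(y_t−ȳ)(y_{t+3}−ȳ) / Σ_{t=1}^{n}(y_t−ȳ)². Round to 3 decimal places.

0.131

Mean ȳ = (35.1 + 35.1 + 33.9 + 36.5 + 36.3 + 34.5)/6 = 35.2333
Σ(y_t−ȳ)(y_{t+3}−ȳ) = (-0.1689) + (-0.1422) + (0.9778) = 0.6667
Denominator Σ(y_t−ȳ)² = 5.0933
r_3 = 0.6667 / 5.0933 = 0.131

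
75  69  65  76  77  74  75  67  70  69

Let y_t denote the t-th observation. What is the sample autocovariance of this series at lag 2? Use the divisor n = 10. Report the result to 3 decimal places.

-4.558

Mean ȳ = (75 + 69 + 65 + 76 + 77 + 74 + 75 + 67 + 70 + 69)/10 = 71.7000
Σ_{t=1}^{8}(y_t−ȳ)(y_{t+2}−ȳ) = -45.5800
γ_2 = -45.5800 / 10 = -4.558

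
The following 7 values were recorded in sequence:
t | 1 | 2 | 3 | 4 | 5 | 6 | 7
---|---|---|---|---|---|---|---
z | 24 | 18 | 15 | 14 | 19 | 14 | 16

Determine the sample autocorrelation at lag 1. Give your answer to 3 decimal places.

Mean z̄ = (24 + 18 + 15 + 14 + 19 + 14 + 16)/7 = 17.1429
Numerator Σ_{t=1}^{6}(z_t−z̄)(z_{t+1}−z̄) = 2.6939
Denominator Σ(z_t−z̄)² = 76.8571
r_1 = 2.6939 / 76.8571 = 0.035

0.035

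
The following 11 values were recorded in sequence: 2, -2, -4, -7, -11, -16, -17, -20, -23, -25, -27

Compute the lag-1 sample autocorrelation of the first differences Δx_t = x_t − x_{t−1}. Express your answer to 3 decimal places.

-0.164

First differences Δx: -4, -2, -3, -4, -5, -1, -3, -3, -2, -2
Mean of differences = -2.9000
Numerator Σ(Δx_t−Δx̄)(Δx_{t+1}−Δx̄) = -2.1100
Denominator Σ(Δx_t−Δx̄)² = 12.9000
r_1(Δx) = -2.1100 / 12.9000 = -0.164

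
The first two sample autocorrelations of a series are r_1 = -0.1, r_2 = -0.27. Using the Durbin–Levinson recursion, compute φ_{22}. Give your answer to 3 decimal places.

φ_{22} = (r_2 − r_1²) / (1 − r_1²)
r_1² = (-0.1)² = 0.01
Numerator = -0.27 − 0.0100 = -0.2800; denominator = 1 − 0.0100 = 0.9900
φ_{22} = -0.2800 / 0.9900 = -0.283

-0.283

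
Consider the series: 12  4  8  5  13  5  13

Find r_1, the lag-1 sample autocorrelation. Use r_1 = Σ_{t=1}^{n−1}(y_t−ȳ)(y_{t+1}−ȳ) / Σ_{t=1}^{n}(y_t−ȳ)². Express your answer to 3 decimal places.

Mean ȳ = (12 + 4 + 8 + 5 + 13 + 5 + 13)/7 = 8.5714
Deviations from mean: 3.4286, -4.5714, -0.5714, -3.5714, 4.4286, -3.5714, 4.4286
Numerator Σ_{t=1}^{6}(y_t−ȳ)(y_{t+1}−ȳ) = -58.4694
Denominator Σ(y_t−ȳ)² = 97.7143
r_1 = -58.4694 / 97.7143 = -0.598

-0.598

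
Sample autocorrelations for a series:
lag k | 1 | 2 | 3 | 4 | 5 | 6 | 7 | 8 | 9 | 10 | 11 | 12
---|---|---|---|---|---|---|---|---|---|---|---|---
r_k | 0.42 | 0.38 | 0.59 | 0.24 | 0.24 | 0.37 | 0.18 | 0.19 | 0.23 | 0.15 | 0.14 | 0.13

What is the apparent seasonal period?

3

The largest autocorrelation is r_3 = 0.59; the remaining lags stay at or below 0.42. The elevated value at lag 1 (0.42), dropping to 0.38 at lag 2, reflects decaying short-term dependence rather than seasonality.
The dominant spike at lag 3 indicates a seasonal period of 3.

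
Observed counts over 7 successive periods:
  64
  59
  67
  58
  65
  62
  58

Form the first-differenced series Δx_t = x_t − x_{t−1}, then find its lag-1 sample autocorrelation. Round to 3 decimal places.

First differences Δx: -5, 8, -9, 7, -3, -4
Mean of differences = -1.0000
Numerator Σ(Δx_t−Δx̄)(Δx_{t+1}−Δx̄) = -182.0000
Denominator Σ(Δx_t−Δx̄)² = 238.0000
r_1(Δx) = -182.0000 / 238.0000 = -0.765

-0.765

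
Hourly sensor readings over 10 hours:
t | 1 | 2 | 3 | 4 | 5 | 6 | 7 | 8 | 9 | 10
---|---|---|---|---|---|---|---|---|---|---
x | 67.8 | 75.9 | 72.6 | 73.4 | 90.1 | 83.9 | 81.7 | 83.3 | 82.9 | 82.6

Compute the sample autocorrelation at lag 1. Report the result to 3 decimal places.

0.327

Mean x̄ = (67.8 + 75.9 + 72.6 + 73.4 + 90.1 + 83.9 + 81.7 + 83.3 + 82.9 + 82.6)/10 = 79.4200
Numerator Σ_{t=1}^{9}(x_t−x̄)(x_{t+1}−x̄) = 133.1476
Denominator Σ(x_t−x̄)² = 406.7760
r_1 = 133.1476 / 406.7760 = 0.327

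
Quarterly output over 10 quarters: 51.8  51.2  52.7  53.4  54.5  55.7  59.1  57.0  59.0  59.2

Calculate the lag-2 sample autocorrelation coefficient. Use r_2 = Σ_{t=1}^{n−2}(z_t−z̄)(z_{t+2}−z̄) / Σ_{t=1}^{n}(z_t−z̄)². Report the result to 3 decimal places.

Mean z̄ = (51.8 + 51.2 + 52.7 + 53.4 + 54.5 + 55.7 + 59.1 + 57.0 + 59.0 + 59.2)/10 = 55.3600
Numerator Σ_{t=1}^{8}(z_t−z̄)(z_{t+2}−z̄) = 36.4968
Denominator Σ(z_t−z̄)² = 86.4240
r_2 = 36.4968 / 86.4240 = 0.422

0.422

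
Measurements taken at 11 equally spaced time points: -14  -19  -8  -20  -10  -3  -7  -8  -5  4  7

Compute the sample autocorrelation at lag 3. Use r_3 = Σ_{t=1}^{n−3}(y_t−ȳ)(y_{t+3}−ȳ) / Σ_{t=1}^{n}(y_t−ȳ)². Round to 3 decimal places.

0.159

Mean ȳ = (-14 − 19 − 8 − 20 − 10 − 3 − 7 − 8 − 5 + 4 + 7)/11 = -7.5455
Numerator Σ_{t=1}^{8}(y_t−ȳ)(y_{t+3}−ȳ) = 112.0165
Denominator Σ(y_t−ȳ)² = 706.7273
r_3 = 112.0165 / 706.7273 = 0.159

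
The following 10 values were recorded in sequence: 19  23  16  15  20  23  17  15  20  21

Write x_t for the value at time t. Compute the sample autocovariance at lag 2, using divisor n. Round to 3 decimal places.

Mean x̄ = (19 + 23 + 16 + 15 + 20 + 23 + 17 + 15 + 20 + 21)/10 = 18.9000
Σ_{t=1}^{8}(x_t−x̄)(x_{t+2}−x̄) = -63.8200
γ_2 = -63.8200 / 10 = -6.382

-6.382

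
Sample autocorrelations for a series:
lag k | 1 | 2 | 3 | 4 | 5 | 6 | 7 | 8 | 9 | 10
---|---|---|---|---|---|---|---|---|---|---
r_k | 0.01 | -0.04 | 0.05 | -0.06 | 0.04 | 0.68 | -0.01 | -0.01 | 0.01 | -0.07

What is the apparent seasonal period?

The largest autocorrelation is r_6 = 0.68; the remaining lags stay at or below 0.05.
The dominant spike at lag 6 indicates a seasonal period of 6.

6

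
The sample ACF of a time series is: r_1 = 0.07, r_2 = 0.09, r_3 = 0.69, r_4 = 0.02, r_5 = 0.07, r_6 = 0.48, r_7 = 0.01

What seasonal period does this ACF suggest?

3

The largest autocorrelation is r_3 = 0.69, with a weaker echo at lag 6 (0.48); the remaining lags stay at or below 0.09.
The dominant spike at lag 3 indicates a seasonal period of 3.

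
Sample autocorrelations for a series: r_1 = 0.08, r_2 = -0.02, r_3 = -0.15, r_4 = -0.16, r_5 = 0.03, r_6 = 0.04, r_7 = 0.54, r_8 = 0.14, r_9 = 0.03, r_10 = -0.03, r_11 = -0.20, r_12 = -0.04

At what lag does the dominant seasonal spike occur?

The largest autocorrelation is r_7 = 0.54; the remaining lags stay at or below 0.14.
The dominant spike at lag 7 indicates a seasonal period of 7.

7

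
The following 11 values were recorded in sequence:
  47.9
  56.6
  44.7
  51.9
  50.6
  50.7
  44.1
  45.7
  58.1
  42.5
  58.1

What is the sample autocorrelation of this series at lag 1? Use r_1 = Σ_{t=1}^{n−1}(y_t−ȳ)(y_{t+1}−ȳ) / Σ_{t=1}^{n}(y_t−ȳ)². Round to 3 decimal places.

-0.598

Mean ȳ = (47.9 + 56.6 + 44.7 + 51.9 + 50.6 + 50.7 + 44.1 + 45.7 + 58.1 + 42.5 + 58.1)/11 = 50.0818
Numerator Σ_{t=1}^{10}(y_t−ȳ)(y_{t+1}−ȳ) = -192.0294
Denominator Σ(y_t−ȳ)² = 321.2164
r_1 = -192.0294 / 321.2164 = -0.598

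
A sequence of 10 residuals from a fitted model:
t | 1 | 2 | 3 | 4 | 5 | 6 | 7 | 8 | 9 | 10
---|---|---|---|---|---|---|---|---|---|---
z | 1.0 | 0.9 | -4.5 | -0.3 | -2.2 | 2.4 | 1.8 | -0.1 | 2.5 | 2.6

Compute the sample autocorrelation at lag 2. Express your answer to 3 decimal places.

Mean z̄ = (1.0 + 0.9 − 4.5 − 0.3 − 2.2 + 2.4 + 1.8 − 0.1 + 2.5 + 2.6)/10 = 0.4100
Numerator Σ_{t=1}^{8}(z_t−z̄)(z_{t+2}−z̄) = 5.3028
Denominator Σ(z_t−z̄)² = 47.3290
r_2 = 5.3028 / 47.3290 = 0.112

0.112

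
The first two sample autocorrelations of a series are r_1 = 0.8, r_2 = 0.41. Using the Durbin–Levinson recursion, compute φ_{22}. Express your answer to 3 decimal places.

φ_{22} = (r_2 − r_1²) / (1 − r_1²)
r_1² = (0.8)² = 0.64
Numerator = 0.41 − 0.6400 = -0.2300; denominator = 1 − 0.6400 = 0.3600
φ_{22} = -0.2300 / 0.3600 = -0.639

-0.639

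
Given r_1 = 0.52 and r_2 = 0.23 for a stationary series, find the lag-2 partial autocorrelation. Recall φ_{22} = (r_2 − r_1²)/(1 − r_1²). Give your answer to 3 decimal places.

φ_{22} = (r_2 − r_1²) / (1 − r_1²)
r_1² = (0.52)² = 0.2704
Numerator = 0.23 − 0.2704 = -0.0404; denominator = 1 − 0.2704 = 0.7296
φ_{22} = -0.0404 / 0.7296 = -0.055

-0.055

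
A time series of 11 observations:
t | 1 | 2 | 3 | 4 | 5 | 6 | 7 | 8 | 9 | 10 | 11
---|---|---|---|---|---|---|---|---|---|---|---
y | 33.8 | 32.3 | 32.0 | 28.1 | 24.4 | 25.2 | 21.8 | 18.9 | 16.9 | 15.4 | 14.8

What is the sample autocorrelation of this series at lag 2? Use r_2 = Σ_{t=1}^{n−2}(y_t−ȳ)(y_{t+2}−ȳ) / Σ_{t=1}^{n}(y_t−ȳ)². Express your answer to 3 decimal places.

0.489

Mean ȳ = (33.8 + 32.3 + 32.0 + 28.1 + 24.4 + 25.2 + 21.8 + 18.9 + 16.9 + 15.4 + 14.8)/11 = 23.9636
Numerator Σ_{t=1}^{9}(y_t−ȳ)(y_{t+2}−ȳ) = 238.3219
Denominator Σ(y_t−ȳ)² = 487.1855
r_2 = 238.3219 / 487.1855 = 0.489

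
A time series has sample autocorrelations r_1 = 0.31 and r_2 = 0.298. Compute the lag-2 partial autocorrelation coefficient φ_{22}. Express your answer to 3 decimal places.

φ_{22} = (r_2 − r_1²) / (1 − r_1²)
r_1² = (0.31)² = 0.0961
Numerator = 0.298 − 0.0961 = 0.2019; denominator = 1 − 0.0961 = 0.9039
φ_{22} = 0.2019 / 0.9039 = 0.223

0.223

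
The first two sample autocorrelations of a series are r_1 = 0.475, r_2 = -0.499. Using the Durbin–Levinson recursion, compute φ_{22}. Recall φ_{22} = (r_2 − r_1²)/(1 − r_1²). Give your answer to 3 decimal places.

φ_{22} = (r_2 − r_1²) / (1 − r_1²)
r_1² = (0.475)² = 0.225625
Numerator = -0.499 − 0.2256 = -0.7246; denominator = 1 − 0.2256 = 0.7744
φ_{22} = -0.7246 / 0.7744 = -0.936

-0.936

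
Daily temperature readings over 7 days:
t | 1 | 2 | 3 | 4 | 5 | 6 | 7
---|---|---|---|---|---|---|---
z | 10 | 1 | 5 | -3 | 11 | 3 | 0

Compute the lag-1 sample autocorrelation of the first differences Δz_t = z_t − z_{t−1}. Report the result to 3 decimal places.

-0.647

First differences Δz: -9, 4, -8, 14, -8, -3
Mean of differences = -1.6667
Numerator Σ(Δz_t−Δz̄)(Δz_{t+1}−Δz̄) = -267.4444
Denominator Σ(Δz_t−Δz̄)² = 413.3333
r_1(Δz) = -267.4444 / 413.3333 = -0.647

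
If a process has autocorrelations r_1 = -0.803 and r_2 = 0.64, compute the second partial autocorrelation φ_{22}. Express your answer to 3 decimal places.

φ_{22} = (r_2 − r_1²) / (1 − r_1²)
r_1² = (-0.803)² = 0.644809
Numerator = 0.64 − 0.6448 = -0.0048; denominator = 1 − 0.6448 = 0.3552
φ_{22} = -0.0048 / 0.3552 = -0.014

-0.014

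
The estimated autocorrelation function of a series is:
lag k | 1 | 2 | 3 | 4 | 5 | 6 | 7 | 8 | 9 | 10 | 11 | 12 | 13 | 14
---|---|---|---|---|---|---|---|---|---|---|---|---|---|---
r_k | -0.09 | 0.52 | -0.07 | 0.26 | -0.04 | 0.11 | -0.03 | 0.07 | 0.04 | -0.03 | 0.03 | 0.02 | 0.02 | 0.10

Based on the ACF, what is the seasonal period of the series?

2

The largest autocorrelation is r_2 = 0.52, with a weaker echo at lag 4 (0.26); the remaining lags stay at or below 0.11.
The dominant spike at lag 2 indicates a seasonal period of 2.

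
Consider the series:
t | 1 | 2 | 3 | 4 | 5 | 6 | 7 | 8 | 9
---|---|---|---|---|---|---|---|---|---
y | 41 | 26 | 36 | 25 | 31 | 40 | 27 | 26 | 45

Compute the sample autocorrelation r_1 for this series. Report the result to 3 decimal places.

Mean ȳ = (41 + 26 + 36 + 25 + 31 + 40 + 27 + 26 + 45)/9 = 33.0000
Numerator Σ_{t=1}^{8}(y_t−ȳ)(y_{t+1}−ȳ) = -183.0000
Denominator Σ(y_t−ȳ)² = 468.0000
r_1 = -183.0000 / 468.0000 = -0.391

-0.391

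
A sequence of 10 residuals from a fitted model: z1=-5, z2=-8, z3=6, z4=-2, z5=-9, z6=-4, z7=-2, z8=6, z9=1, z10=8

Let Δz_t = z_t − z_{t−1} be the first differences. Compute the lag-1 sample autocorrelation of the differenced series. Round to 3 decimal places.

-0.423

First differences Δz: -3, 14, -8, -7, 5, 2, 8, -5, 7
Mean of differences = 1.4444
Numerator Σ(Δz_t−Δz̄)(Δz_{t+1}−Δz̄) = -197.0864
Denominator Σ(Δz_t−Δz̄)² = 466.2222
r_1(Δz) = -197.0864 / 466.2222 = -0.423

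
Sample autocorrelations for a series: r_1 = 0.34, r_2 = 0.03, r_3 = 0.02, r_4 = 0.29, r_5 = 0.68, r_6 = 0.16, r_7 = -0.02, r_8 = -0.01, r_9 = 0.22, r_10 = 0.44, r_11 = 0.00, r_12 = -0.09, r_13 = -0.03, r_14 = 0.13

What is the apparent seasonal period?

The largest autocorrelation is r_5 = 0.68, with a weaker echo at lag 10 (0.44); the remaining lags stay at or below 0.34. The elevated value at lag 1 (0.34), dropping to 0.03 at lag 2, reflects decaying short-term dependence rather than seasonality.
The dominant spike at lag 5 indicates a seasonal period of 5.

5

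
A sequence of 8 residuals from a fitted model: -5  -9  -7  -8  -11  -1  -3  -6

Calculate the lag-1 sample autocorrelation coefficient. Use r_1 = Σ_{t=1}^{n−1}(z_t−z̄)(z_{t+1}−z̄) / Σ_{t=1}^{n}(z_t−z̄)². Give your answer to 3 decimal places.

Mean z̄ = (-5 − 9 − 7 − 8 − 11 − 1 − 3 − 6)/8 = -6.2500
Numerator Σ_{t=1}^{7}(z_t−z̄)(z_{t+1}−z̄) = 1.1875
Denominator Σ(z_t−z̄)² = 73.5000
r_1 = 1.1875 / 73.5000 = 0.016

0.016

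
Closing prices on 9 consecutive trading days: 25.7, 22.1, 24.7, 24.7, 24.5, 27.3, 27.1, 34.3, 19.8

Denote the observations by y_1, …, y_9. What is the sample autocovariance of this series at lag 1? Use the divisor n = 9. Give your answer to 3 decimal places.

-3.556

Mean ȳ = (25.7 + 22.1 + 24.7 + 24.7 + 24.5 + 27.3 + 27.1 + 34.3 + 19.8)/9 = 25.5778
Σ_{t=1}^{8}(y_t−ȳ)(y_{t+1}−ȳ) = -32.0083
γ_1 = -32.0083 / 9 = -3.556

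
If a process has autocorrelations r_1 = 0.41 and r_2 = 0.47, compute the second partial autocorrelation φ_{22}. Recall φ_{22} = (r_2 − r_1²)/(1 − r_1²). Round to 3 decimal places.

0.363

φ_{22} = (r_2 − r_1²) / (1 − r_1²)
r_1² = (0.41)² = 0.1681
Numerator = 0.47 − 0.1681 = 0.3019; denominator = 1 − 0.1681 = 0.8319
φ_{22} = 0.3019 / 0.8319 = 0.363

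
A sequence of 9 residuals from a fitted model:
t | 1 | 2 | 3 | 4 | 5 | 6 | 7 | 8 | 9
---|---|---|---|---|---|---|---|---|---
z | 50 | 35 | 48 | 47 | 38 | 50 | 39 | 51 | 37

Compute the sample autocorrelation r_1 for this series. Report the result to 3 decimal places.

-0.730

Mean z̄ = (50 + 35 + 48 + 47 + 38 + 50 + 39 + 51 + 37)/9 = 43.8889
Numerator Σ_{t=1}^{8}(z_t−z̄)(z_{t+1}−z̄) = -246.0123
Denominator Σ(z_t−z̄)² = 336.8889
r_1 = -246.0123 / 336.8889 = -0.730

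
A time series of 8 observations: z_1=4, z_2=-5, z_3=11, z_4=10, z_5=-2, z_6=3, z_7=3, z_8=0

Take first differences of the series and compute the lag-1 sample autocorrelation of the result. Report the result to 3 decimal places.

First differences Δz: -9, 16, -1, -12, 5, 0, -3
Mean of differences = -0.5714
Numerator Σ(Δz_t−Δz̄)(Δz_{t+1}−Δz̄) = -203.7551
Denominator Σ(Δz_t−Δz̄)² = 513.7143
r_1(Δz) = -203.7551 / 513.7143 = -0.397

-0.397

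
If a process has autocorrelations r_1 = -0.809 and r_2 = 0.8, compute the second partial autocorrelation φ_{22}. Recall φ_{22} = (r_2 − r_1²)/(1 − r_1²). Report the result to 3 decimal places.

φ_{22} = (r_2 − r_1²) / (1 − r_1²)
r_1² = (-0.809)² = 0.654481
Numerator = 0.8 − 0.6545 = 0.1455; denominator = 1 − 0.6545 = 0.3455
φ_{22} = 0.1455 / 0.3455 = 0.421

0.421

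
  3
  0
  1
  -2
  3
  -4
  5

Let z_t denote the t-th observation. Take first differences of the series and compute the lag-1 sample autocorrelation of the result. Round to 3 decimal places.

First differences Δz: -3, 1, -3, 5, -7, 9
Mean of differences = 0.3333
Numerator Σ(Δz_t−Δz̄)(Δz_{t+1}−Δz̄) = -117.7778
Denominator Σ(Δz_t−Δz̄)² = 173.3333
r_1(Δz) = -117.7778 / 173.3333 = -0.679

-0.679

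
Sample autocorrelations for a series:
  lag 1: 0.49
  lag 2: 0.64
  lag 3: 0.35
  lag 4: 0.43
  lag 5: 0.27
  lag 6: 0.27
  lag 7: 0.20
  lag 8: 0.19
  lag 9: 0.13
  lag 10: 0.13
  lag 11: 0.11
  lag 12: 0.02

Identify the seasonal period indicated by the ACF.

2

The largest autocorrelation is r_2 = 0.64; the remaining lags stay at or below 0.49.
The dominant spike at lag 2 indicates a seasonal period of 2.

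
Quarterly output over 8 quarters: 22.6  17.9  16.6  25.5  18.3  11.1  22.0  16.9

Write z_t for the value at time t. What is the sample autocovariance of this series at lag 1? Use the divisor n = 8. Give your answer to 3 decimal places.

Mean z̄ = (22.6 + 17.9 + 16.6 + 25.5 + 18.3 + 11.1 + 22.0 + 16.9)/8 = 18.8625
Σ_{t=1}^{7}(z_t−z̄)(z_{t+1}−z̄) = -46.3164
γ_1 = -46.3164 / 8 = -5.790

-5.790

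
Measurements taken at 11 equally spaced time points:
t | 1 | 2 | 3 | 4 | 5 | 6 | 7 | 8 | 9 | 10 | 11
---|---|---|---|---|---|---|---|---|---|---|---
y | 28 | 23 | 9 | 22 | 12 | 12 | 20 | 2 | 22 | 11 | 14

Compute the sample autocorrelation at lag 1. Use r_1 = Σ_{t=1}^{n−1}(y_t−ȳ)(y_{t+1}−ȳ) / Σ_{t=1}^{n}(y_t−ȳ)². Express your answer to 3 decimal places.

Mean ȳ = (28 + 23 + 9 + 22 + 12 + 12 + 20 + 2 + 22 + 11 + 14)/11 = 15.9091
Numerator Σ_{t=1}^{10}(y_t−ȳ)(y_{t+1}−ȳ) = -192.0083
Denominator Σ(y_t−ȳ)² = 586.9091
r_1 = -192.0083 / 586.9091 = -0.327

-0.327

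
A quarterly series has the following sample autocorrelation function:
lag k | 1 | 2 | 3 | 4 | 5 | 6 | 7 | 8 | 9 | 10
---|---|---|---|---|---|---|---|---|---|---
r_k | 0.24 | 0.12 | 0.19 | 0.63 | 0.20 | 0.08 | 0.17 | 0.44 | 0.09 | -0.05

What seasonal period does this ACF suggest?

4

The largest autocorrelation is r_4 = 0.63, with a weaker echo at lag 8 (0.44); the remaining lags stay at or below 0.24. The elevated value at lag 1 (0.24), dropping to 0.12 at lag 2, reflects decaying short-term dependence rather than seasonality.
The dominant spike at lag 4 indicates a seasonal period of 4.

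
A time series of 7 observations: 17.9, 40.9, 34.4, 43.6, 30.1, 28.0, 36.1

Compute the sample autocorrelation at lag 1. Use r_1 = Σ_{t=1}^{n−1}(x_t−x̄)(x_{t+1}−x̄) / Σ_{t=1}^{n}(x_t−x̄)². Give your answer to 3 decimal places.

-0.279

Mean x̄ = (17.9 + 40.9 + 34.4 + 43.6 + 30.1 + 28.0 + 36.1)/7 = 33.0000
Deviations from mean: -15.1000, 7.9000, 1.4000, 10.6000, -2.9000, -5.0000, 3.1000
Σ(x_t−x̄)(x_{t+1}−x̄) = (-119.2900) + (11.0600) + (14.8400) + (-30.7400) + (14.5000) + (-15.5000) = -125.1300
Denominator Σ(x_t−x̄)² = 447.7600
r_1 = -125.1300 / 447.7600 = -0.279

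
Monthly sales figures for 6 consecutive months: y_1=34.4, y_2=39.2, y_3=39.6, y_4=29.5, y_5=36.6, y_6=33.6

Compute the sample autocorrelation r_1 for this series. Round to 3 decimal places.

-0.305

Mean ȳ = (34.4 + 39.2 + 39.6 + 29.5 + 36.6 + 33.6)/6 = 35.4833
Deviations from mean: -1.0833, 3.7167, 4.1167, -5.9833, 1.1167, -1.8833
Numerator Σ_{t=1}^{5}(y_t−ȳ)(y_{t+1}−ȳ) = -22.1419
Denominator Σ(y_t−ȳ)² = 72.5283
r_1 = -22.1419 / 72.5283 = -0.305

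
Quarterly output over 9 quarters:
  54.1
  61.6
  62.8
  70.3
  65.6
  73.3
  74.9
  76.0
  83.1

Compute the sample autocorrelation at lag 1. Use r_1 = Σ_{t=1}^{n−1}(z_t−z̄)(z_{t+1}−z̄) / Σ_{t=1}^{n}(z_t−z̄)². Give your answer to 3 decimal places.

Mean z̄ = (54.1 + 61.6 + 62.8 + 70.3 + 65.6 + 73.3 + 74.9 + 76.0 + 83.1)/9 = 69.0778
Numerator Σ_{t=1}^{8}(z_t−z̄)(z_{t+1}−z̄) = 294.2873
Denominator Σ(z_t−z̄)² = 629.5156
r_1 = 294.2873 / 629.5156 = 0.467

0.467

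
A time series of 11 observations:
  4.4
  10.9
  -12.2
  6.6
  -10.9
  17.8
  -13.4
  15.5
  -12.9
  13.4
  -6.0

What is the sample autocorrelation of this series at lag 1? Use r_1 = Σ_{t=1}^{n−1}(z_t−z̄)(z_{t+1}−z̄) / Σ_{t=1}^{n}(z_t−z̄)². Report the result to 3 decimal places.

-0.870

Mean z̄ = (4.4 + 10.9 − 12.2 + 6.6 − 10.9 + 17.8 − 13.4 + 15.5 − 12.9 + 13.4 − 6.0)/11 = 1.2000
Numerator Σ_{t=1}^{10}(z_t−z̄)(z_{t+1}−z̄) = -1350.1300
Denominator Σ(z_t−z̄)² = 1552.1600
r_1 = -1350.1300 / 1552.1600 = -0.870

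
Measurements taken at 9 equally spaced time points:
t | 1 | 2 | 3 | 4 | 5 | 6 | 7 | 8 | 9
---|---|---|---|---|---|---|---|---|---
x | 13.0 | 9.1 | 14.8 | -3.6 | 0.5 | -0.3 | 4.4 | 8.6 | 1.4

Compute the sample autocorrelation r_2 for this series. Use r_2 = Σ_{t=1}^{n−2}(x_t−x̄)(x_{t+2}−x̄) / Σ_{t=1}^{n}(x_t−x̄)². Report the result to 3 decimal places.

Mean x̄ = (13.0 + 9.1 + 14.8 − 3.6 + 0.5 − 0.3 + 4.4 + 8.6 + 1.4)/9 = 5.3222
Σ(x_t−x̄)(x_{t+2}−x̄) = (72.7683) + (-33.7062) + (-45.7040) + (50.1627) + (4.4472) + (-18.4284) + (3.6172) = 33.1568
Denominator Σ(x_t−x̄)² = 324.4956
r_2 = 33.1568 / 324.4956 = 0.102

0.102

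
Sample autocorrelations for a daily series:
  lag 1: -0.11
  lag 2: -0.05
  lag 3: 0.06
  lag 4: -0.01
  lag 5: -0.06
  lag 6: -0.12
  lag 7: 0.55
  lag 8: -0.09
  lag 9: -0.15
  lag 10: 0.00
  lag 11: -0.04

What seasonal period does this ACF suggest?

The largest autocorrelation is r_7 = 0.55; the remaining lags stay at or below 0.06.
The dominant spike at lag 7 indicates a seasonal period of 7.

7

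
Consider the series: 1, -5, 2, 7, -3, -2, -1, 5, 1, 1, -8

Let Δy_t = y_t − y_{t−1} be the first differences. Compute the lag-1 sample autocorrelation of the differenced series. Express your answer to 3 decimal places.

First differences Δy: -6, 7, 5, -10, 1, 1, 6, -4, 0, -9
Mean of differences = -0.9000
Numerator Σ(Δy_t−Δȳ)(Δy_{t+1}−Δȳ) = -79.4100
Denominator Σ(Δy_t−Δȳ)² = 336.9000
r_1(Δy) = -79.4100 / 336.9000 = -0.236

-0.236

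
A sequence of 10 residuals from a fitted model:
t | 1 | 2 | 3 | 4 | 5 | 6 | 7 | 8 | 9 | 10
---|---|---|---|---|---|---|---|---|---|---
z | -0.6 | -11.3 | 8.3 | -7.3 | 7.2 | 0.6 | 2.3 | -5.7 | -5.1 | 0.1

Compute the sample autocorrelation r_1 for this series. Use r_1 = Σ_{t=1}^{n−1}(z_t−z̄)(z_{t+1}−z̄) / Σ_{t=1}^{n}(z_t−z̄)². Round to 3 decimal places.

-0.547

Mean z̄ = (-0.6 − 11.3 + 8.3 − 7.3 + 7.2 + 0.6 + 2.3 − 5.7 − 5.1 + 0.1)/10 = -1.1500
Numerator Σ_{t=1}^{9}(z_t−z̄)(z_{t+1}−z̄) = -192.9825
Denominator Σ(z_t−z̄)² = 353.0050
r_1 = -192.9825 / 353.0050 = -0.547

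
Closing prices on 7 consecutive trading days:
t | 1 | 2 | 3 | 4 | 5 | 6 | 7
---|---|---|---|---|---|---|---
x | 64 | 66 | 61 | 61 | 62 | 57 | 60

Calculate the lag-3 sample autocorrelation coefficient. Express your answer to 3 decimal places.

0.081

Mean x̄ = (64 + 66 + 61 + 61 + 62 + 57 + 60)/7 = 61.5714
Deviations from mean: 2.4286, 4.4286, -0.5714, -0.5714, 0.4286, -4.5714, -1.5714
Σ(x_t−x̄)(x_{t+3}−x̄) = (-1.3878) + (1.8980) + (2.6122) + (0.8980) = 4.0204
Denominator Σ(x_t−x̄)² = 49.7143
r_3 = 4.0204 / 49.7143 = 0.081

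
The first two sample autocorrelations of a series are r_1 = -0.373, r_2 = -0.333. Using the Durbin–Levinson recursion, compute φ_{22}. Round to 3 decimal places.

φ_{22} = (r_2 − r_1²) / (1 − r_1²)
r_1² = (-0.373)² = 0.139129
Numerator = -0.333 − 0.1391 = -0.4721; denominator = 1 − 0.1391 = 0.8609
φ_{22} = -0.4721 / 0.8609 = -0.548

-0.548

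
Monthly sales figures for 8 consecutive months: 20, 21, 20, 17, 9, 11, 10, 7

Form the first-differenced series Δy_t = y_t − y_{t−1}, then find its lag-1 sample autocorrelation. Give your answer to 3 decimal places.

First differences Δy: 1, -1, -3, -8, 2, -1, -3
Mean of differences = -1.8571
Numerator Σ(Δy_t−Δȳ)(Δy_{t+1}−Δȳ) = -12.8776
Denominator Σ(Δy_t−Δȳ)² = 64.8571
r_1(Δy) = -12.8776 / 64.8571 = -0.199

-0.199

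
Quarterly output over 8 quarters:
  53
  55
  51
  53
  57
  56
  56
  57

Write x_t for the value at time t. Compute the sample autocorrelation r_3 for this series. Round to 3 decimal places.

0.054

Mean x̄ = (53 + 55 + 51 + 53 + 57 + 56 + 56 + 57)/8 = 54.7500
Σ(x_t−x̄)(x_{t+3}−x̄) = (3.0625) + (0.5625) + (-4.6875) + (-2.1875) + (5.0625) = 1.8125
Denominator Σ(x_t−x̄)² = 33.5000
r_3 = 1.8125 / 33.5000 = 0.054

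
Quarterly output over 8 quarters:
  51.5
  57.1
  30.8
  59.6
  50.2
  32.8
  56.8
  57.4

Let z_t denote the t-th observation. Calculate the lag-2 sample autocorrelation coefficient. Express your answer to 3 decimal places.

-0.296

Mean z̄ = (51.5 + 57.1 + 30.8 + 59.6 + 50.2 + 32.8 + 56.8 + 57.4)/8 = 49.5250
Deviations from mean: 1.9750, 7.5750, -18.7250, 10.0750, 0.6750, -16.7250, 7.2750, 7.8750
Numerator Σ_{t=1}^{6}(z_t−z̄)(z_{t+2}−z̄) = -268.6063
Denominator Σ(z_t−z̄)² = 908.5350
r_2 = -268.6063 / 908.5350 = -0.296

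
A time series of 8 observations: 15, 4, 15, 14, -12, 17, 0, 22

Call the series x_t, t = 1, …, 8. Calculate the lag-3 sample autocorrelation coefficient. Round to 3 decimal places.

Mean x̄ = (15 + 4 + 15 + 14 − 12 + 17 + 0 + 22)/8 = 9.3750
Σ(x_t−x̄)(x_{t+3}−x̄) = (26.0156) + (114.8906) + (42.8906) + (-43.3594) + (-269.8594) = -129.4219
Denominator Σ(x_t−x̄)² = 875.8750
r_3 = -129.4219 / 875.8750 = -0.148

-0.148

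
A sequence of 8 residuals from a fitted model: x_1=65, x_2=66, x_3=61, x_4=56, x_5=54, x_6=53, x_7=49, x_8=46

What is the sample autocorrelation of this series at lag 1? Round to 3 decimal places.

Mean x̄ = (65 + 66 + 61 + 56 + 54 + 53 + 49 + 46)/8 = 56.2500
Deviations from mean: 8.7500, 9.7500, 4.7500, -0.2500, -2.2500, -3.2500, -7.2500, -10.2500
Σ(x_t−x̄)(x_{t+1}−x̄) = (85.3125) + (46.3125) + (-1.1875) + (0.5625) + (7.3125) + (23.5625) + (74.3125) = 236.1875
Denominator Σ(x_t−x̄)² = 367.5000
r_1 = 236.1875 / 367.5000 = 0.643

0.643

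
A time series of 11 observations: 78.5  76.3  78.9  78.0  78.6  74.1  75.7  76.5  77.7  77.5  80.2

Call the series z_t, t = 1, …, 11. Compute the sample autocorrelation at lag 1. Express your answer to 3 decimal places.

0.074

Mean z̄ = (78.5 + 76.3 + 78.9 + 78.0 + 78.6 + 74.1 + 75.7 + 76.5 + 77.7 + 77.5 + 80.2)/11 = 77.4545
Numerator Σ_{t=1}^{10}(z_t−z̄)(z_{t+1}−z̄) = 2.1570
Denominator Σ(z_t−z̄)² = 28.9673
r_1 = 2.1570 / 28.9673 = 0.074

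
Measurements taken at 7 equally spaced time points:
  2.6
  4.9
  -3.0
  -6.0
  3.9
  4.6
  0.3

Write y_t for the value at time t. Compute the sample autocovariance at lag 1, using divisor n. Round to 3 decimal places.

0.898

Mean ȳ = (2.6 + 4.9 − 3.0 − 6.0 + 3.9 + 4.6 + 0.3)/7 = 1.0429
Deviations: 1.5571, 3.8571, -4.0429, -7.0429, 2.8571, 3.5571, -0.7429
Σ_{t=1}^{6}(y_t−ȳ)(y_{t+1}−ȳ) = 6.2839
γ_1 = 6.2839 / 7 = 0.898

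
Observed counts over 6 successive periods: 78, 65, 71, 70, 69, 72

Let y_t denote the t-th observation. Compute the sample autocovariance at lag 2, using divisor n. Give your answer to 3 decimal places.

Mean ȳ = (78 + 65 + 71 + 70 + 69 + 72)/6 = 70.8333
Deviations: 7.1667, -5.8333, 0.1667, -0.8333, -1.8333, 1.1667
Σ_{t=1}^{4}(y_t−ȳ)(y_{t+2}−ȳ) = 4.7778
γ_2 = 4.7778 / 6 = 0.796

0.796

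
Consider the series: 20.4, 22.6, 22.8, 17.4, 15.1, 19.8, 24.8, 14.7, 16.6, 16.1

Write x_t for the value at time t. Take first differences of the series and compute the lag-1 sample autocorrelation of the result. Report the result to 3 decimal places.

-0.259

First differences Δx: 2.2, 0.2, -5.4, -2.3, 4.7, 5.0, -10.1, 1.9, -0.5
Mean of differences = -0.4778
Numerator Σ(Δx_t−Δx̄)(Δx_{t+1}−Δx̄) = -49.2649
Denominator Σ(Δx_t−Δx̄)² = 190.2356
r_1(Δx) = -49.2649 / 190.2356 = -0.259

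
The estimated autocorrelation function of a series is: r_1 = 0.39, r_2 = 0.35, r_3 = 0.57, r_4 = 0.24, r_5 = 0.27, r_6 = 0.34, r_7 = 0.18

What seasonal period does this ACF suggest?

3

The largest autocorrelation is r_3 = 0.57; the remaining lags stay at or below 0.39. The elevated value at lag 1 (0.39), dropping to 0.35 at lag 2, reflects decaying short-term dependence rather than seasonality.
The dominant spike at lag 3 indicates a seasonal period of 3.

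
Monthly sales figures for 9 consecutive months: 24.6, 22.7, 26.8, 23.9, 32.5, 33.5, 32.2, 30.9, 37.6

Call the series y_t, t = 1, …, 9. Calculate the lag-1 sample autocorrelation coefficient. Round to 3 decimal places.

0.420

Mean ȳ = (24.6 + 22.7 + 26.8 + 23.9 + 32.5 + 33.5 + 32.2 + 30.9 + 37.6)/9 = 29.4111
Numerator Σ_{t=1}^{8}(y_t−ȳ)(y_{t+1}−ȳ) = 87.5565
Denominator Σ(y_t−ȳ)² = 208.6889
r_1 = 87.5565 / 208.6889 = 0.420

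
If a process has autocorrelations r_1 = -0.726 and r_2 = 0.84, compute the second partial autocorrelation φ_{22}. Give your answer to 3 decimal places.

0.662

φ_{22} = (r_2 − r_1²) / (1 − r_1²)
r_1² = (-0.726)² = 0.527076
Numerator = 0.84 − 0.5271 = 0.3129; denominator = 1 − 0.5271 = 0.4729
φ_{22} = 0.3129 / 0.4729 = 0.662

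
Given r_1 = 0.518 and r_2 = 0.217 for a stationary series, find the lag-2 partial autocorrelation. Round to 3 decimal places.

-0.070

φ_{22} = (r_2 − r_1²) / (1 − r_1²)
r_1² = (0.518)² = 0.268324
Numerator = 0.217 − 0.2683 = -0.0513; denominator = 1 − 0.2683 = 0.7317
φ_{22} = -0.0513 / 0.7317 = -0.070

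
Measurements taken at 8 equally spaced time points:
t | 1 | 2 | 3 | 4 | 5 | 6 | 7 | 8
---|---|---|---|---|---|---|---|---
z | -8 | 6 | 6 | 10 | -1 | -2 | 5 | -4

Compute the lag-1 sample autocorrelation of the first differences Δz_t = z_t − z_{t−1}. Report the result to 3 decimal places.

-0.223

First differences Δz: 14, 0, 4, -11, -1, 7, -9
Mean of differences = 0.5714
Numerator Σ(Δz_t−Δz̄)(Δz_{t+1}−Δz̄) = -102.7551
Denominator Σ(Δz_t−Δz̄)² = 461.7143
r_1(Δz) = -102.7551 / 461.7143 = -0.223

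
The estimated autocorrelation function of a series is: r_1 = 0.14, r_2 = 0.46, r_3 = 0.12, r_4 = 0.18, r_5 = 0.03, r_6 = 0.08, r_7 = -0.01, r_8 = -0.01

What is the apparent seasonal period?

The largest autocorrelation is r_2 = 0.46, with a weaker echo at lag 4 (0.18); the remaining lags stay at or below 0.14.
The dominant spike at lag 2 indicates a seasonal period of 2.

2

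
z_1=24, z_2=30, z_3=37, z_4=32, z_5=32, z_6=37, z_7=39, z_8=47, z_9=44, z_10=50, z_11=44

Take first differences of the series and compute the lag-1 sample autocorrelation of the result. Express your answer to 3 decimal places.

First differences Δz: 6, 7, -5, 0, 5, 2, 8, -3, 6, -6
Mean of differences = 2.0000
Numerator Σ(Δz_t−Δz̄)(Δz_{t+1}−Δz̄) = -89.0000
Denominator Σ(Δz_t−Δz̄)² = 244.0000
r_1(Δz) = -89.0000 / 244.0000 = -0.365

-0.365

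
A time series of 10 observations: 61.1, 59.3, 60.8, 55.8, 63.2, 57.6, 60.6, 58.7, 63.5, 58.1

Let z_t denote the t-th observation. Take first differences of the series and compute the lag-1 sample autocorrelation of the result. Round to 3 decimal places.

First differences Δz: -1.8, 1.5, -5.0, 7.4, -5.6, 3.0, -1.9, 4.8, -5.4
Mean of differences = -0.3333
Numerator Σ(Δz_t−Δz̄)(Δz_{t+1}−Δz̄) = -144.8911
Denominator Σ(Δz_t−Δz̄)² = 180.4200
r_1(Δz) = -144.8911 / 180.4200 = -0.803

-0.803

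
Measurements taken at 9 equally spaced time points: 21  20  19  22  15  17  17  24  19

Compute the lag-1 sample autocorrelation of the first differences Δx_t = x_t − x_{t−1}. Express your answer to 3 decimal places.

First differences Δx: -1, -1, 3, -7, 2, 0, 7, -5
Mean of differences = -0.2500
Numerator Σ(Δx_t−Δx̄)(Δx_{t+1}−Δx̄) = -71.0625
Denominator Σ(Δx_t−Δx̄)² = 137.5000
r_1(Δx) = -71.0625 / 137.5000 = -0.517

-0.517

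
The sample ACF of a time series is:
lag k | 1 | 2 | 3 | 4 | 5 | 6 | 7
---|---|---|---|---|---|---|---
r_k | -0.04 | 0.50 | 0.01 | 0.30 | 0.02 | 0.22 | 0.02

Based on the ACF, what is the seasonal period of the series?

The largest autocorrelation is r_2 = 0.50, with weaker echoes at lags 4 (0.30) and 6 (0.22); the remaining lags stay at or below 0.02.
The dominant spike at lag 2 indicates a seasonal period of 2.

2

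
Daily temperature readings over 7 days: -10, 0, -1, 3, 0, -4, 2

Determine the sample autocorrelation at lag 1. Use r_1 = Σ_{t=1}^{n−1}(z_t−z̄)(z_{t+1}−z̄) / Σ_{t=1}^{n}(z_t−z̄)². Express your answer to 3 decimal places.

-0.137

Mean z̄ = (-10 + 0 − 1 + 3 + 0 − 4 + 2)/7 = -1.4286
Numerator Σ_{t=1}^{6}(z_t−z̄)(z_{t+1}−z̄) = -15.8980
Denominator Σ(z_t−z̄)² = 115.7143
r_1 = -15.8980 / 115.7143 = -0.137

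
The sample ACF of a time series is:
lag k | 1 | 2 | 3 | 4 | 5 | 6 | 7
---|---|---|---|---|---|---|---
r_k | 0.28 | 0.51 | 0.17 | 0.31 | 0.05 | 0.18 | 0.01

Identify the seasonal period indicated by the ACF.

2

The largest autocorrelation is r_2 = 0.51, with a weaker echo at lag 4 (0.31); the remaining lags stay at or below 0.28.
The dominant spike at lag 2 indicates a seasonal period of 2.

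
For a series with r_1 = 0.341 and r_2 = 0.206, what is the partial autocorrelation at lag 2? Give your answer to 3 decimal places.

0.102

φ_{22} = (r_2 − r_1²) / (1 − r_1²)
r_1² = (0.341)² = 0.116281
Numerator = 0.206 − 0.1163 = 0.0897; denominator = 1 − 0.1163 = 0.8837
φ_{22} = 0.0897 / 0.8837 = 0.102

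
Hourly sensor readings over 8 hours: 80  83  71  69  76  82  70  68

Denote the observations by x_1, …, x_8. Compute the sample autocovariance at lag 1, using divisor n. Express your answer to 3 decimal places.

Mean x̄ = (80 + 83 + 71 + 69 + 76 + 82 + 70 + 68)/8 = 74.8750
Deviations: 5.1250, 8.1250, -3.8750, -5.8750, 1.1250, 7.1250, -4.8750, -6.8750
Σ_{t=1}^{7}(x_t−x̄)(x_{t+1}−x̄) = 33.1094
γ_1 = 33.1094 / 8 = 4.139

4.139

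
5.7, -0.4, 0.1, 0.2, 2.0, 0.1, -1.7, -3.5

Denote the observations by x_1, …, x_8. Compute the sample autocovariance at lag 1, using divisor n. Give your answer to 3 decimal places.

Mean x̄ = (5.7 − 0.4 + 0.1 + 0.2 + 2.0 + 0.1 − 1.7 − 3.5)/8 = 0.3125
Deviations: 5.3875, -0.7125, -0.2125, -0.1125, 1.6875, -0.2125, -2.0125, -3.8125
Σ_{t=1}^{7}(x_t−x̄)(x_{t+1}−x̄) = 3.8886
γ_1 = 3.8886 / 8 = 0.486

0.486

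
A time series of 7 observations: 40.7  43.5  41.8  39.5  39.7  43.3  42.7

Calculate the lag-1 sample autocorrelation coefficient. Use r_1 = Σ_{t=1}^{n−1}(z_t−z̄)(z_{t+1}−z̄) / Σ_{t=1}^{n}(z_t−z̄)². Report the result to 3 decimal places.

0.053

Mean z̄ = (40.7 + 43.5 + 41.8 + 39.5 + 39.7 + 43.3 + 42.7)/7 = 41.6000
Deviations from mean: -0.9000, 1.9000, 0.2000, -2.1000, -1.9000, 1.7000, 1.1000
Σ(z_t−z̄)(z_{t+1}−z̄) = (-1.7100) + (0.3800) + (-0.4200) + (3.9900) + (-3.2300) + (1.8700) = 0.8800
Denominator Σ(z_t−z̄)² = 16.5800
r_1 = 0.8800 / 16.5800 = 0.053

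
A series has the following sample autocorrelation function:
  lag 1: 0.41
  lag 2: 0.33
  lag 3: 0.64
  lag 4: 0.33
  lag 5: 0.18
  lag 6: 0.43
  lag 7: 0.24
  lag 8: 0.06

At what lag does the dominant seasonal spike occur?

3

The largest autocorrelation is r_3 = 0.64, with a weaker echo at lag 6 (0.43); the remaining lags stay at or below 0.41. The elevated value at lag 1 (0.41), dropping to 0.33 at lag 2, reflects decaying short-term dependence rather than seasonality.
The dominant spike at lag 3 indicates a seasonal period of 3.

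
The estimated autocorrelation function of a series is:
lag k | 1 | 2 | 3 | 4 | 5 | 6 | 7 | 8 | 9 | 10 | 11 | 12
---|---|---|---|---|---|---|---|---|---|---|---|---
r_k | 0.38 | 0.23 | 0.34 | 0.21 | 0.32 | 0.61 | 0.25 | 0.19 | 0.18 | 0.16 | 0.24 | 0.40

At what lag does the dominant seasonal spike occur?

6

The largest autocorrelation is r_6 = 0.61, with a weaker echo at lag 12 (0.40); the remaining lags stay at or below 0.38. The elevated value at lag 1 (0.38), dropping to 0.23 at lag 2, reflects decaying short-term dependence rather than seasonality.
The dominant spike at lag 6 indicates a seasonal period of 6.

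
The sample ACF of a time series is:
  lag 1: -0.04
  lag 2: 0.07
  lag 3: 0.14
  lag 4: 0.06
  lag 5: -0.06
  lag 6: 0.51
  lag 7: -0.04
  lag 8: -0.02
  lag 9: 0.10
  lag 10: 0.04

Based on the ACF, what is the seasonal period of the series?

The largest autocorrelation is r_6 = 0.51; the remaining lags stay at or below 0.14.
The dominant spike at lag 6 indicates a seasonal period of 6.

6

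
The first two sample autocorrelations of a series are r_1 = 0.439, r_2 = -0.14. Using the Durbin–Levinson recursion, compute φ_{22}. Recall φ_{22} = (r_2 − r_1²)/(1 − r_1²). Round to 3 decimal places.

φ_{22} = (r_2 − r_1²) / (1 − r_1²)
r_1² = (0.439)² = 0.192721
Numerator = -0.14 − 0.1927 = -0.3327; denominator = 1 − 0.1927 = 0.8073
φ_{22} = -0.3327 / 0.8073 = -0.412

-0.412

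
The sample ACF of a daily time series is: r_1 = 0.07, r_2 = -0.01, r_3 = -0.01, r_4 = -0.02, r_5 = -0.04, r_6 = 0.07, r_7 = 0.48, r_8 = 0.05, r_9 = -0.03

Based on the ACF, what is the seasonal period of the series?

The largest autocorrelation is r_7 = 0.48; the remaining lags stay at or below 0.07.
The dominant spike at lag 7 indicates a seasonal period of 7.

7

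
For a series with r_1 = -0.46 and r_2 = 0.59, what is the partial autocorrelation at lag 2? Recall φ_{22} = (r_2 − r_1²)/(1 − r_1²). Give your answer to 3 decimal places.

0.480

φ_{22} = (r_2 − r_1²) / (1 − r_1²)
r_1² = (-0.46)² = 0.2116
Numerator = 0.59 − 0.2116 = 0.3784; denominator = 1 − 0.2116 = 0.7884
φ_{22} = 0.3784 / 0.7884 = 0.480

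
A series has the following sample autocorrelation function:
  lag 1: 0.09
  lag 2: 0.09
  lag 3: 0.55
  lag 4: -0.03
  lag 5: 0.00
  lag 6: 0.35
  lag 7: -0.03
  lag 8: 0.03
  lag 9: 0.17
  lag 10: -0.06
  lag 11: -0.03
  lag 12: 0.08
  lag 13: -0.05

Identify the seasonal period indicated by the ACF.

3

The largest autocorrelation is r_3 = 0.55, with weaker echoes at lags 6 (0.35) and 9 (0.17); the remaining lags stay at or below 0.09.
The dominant spike at lag 3 indicates a seasonal period of 3.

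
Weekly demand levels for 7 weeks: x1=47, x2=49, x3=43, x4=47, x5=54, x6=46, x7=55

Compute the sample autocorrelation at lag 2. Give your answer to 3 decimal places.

Mean x̄ = (47 + 49 + 43 + 47 + 54 + 46 + 55)/7 = 48.7143
Deviations from mean: -1.7143, 0.2857, -5.7143, -1.7143, 5.2857, -2.7143, 6.2857
Numerator Σ_{t=1}^{5}(x_t−x̄)(x_{t+2}−x̄) = 16.9796
Denominator Σ(x_t−x̄)² = 113.4286
r_2 = 16.9796 / 113.4286 = 0.150

0.150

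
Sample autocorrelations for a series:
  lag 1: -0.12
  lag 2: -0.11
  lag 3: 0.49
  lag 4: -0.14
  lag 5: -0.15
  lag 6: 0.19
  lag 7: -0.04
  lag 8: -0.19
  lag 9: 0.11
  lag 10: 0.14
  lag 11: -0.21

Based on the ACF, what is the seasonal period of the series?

3

The largest autocorrelation is r_3 = 0.49, with a weaker echo at lag 6 (0.19); the remaining lags stay at or below 0.14.
The dominant spike at lag 3 indicates a seasonal period of 3.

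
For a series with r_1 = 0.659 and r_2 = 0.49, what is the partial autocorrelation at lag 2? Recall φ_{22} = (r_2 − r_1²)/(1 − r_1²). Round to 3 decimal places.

0.098

φ_{22} = (r_2 − r_1²) / (1 − r_1²)
r_1² = (0.659)² = 0.434281
Numerator = 0.49 − 0.4343 = 0.0557; denominator = 1 − 0.4343 = 0.5657
φ_{22} = 0.0557 / 0.5657 = 0.098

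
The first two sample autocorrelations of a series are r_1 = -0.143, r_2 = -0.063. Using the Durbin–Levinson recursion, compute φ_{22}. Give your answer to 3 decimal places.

φ_{22} = (r_2 − r_1²) / (1 − r_1²)
r_1² = (-0.143)² = 0.020449
Numerator = -0.063 − 0.0204 = -0.0834; denominator = 1 − 0.0204 = 0.9796
φ_{22} = -0.0834 / 0.9796 = -0.085

-0.085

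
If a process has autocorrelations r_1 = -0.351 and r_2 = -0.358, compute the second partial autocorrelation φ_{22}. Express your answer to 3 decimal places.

-0.549

φ_{22} = (r_2 − r_1²) / (1 − r_1²)
r_1² = (-0.351)² = 0.123201
Numerator = -0.358 − 0.1232 = -0.4812; denominator = 1 − 0.1232 = 0.8768
φ_{22} = -0.4812 / 0.8768 = -0.549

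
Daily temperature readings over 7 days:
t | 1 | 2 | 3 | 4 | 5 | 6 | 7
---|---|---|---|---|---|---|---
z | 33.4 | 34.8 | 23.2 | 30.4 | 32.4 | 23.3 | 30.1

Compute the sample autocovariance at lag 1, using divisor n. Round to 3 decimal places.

-5.281

Mean z̄ = (33.4 + 34.8 + 23.2 + 30.4 + 32.4 + 23.3 + 30.1)/7 = 29.6571
Σ_{t=1}^{6}(z_t−z̄)(z_{t+1}−z̄) = -36.9704
γ_1 = -36.9704 / 7 = -5.281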